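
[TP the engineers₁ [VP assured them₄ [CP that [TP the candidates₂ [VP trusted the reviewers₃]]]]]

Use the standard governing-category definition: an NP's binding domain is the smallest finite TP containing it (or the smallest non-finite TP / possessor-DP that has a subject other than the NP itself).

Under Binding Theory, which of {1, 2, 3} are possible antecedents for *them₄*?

*them* is a pronoun, so Principle B applies: it must be free in its binding domain.
Binding domain of *them₄*: the matrix TP, whose subject is the engineers₁.
*the engineers₁* c-commands the pronoun within its binding domain → coindexation would violate Principle B.
*the candidates₂*: the pronoun c-commands this R-expression → coindexation would violate Principle C on *the candidates₂*.
*the reviewers₃*: the pronoun c-commands this R-expression → coindexation would violate Principle C on *the reviewers₃*.

none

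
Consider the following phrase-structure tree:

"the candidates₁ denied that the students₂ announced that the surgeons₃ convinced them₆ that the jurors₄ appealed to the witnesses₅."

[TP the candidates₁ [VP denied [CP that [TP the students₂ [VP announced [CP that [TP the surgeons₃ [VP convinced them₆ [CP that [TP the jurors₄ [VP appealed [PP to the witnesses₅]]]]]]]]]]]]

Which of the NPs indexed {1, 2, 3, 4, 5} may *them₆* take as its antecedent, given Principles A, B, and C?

{1, 2}

*them* is a pronoun, so Principle B applies: it must be free in its binding domain.
Binding domain of *them₆*: the embedded TP, whose subject is the surgeons₃.
*the candidates₁* c-commands the pronoun but from outside its binding domain, and is not c-commanded by it → coindexation permitted.
*the students₂* c-commands the pronoun but from outside its binding domain, and is not c-commanded by it → coindexation permitted.
*the surgeons₃* c-commands the pronoun within its binding domain → coindexation would violate Principle B.
*the jurors₄*: the pronoun c-commands this R-expression → coindexation would violate Principle C on *the jurors₄*.
*the witnesses₅*: the pronoun c-commands this R-expression → coindexation would violate Principle C on *the witnesses₅*.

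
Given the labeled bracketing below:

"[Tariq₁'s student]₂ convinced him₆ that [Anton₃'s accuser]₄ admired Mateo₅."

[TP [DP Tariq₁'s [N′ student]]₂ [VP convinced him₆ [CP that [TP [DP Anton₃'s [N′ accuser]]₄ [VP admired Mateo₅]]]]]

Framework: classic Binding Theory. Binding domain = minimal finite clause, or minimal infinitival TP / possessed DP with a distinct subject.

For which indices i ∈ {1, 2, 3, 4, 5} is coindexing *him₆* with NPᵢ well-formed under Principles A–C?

{1}

*him* is a pronoun, so Principle B applies: it must be free in its binding domain.
Binding domain of *him₆*: the matrix TP, whose subject is [Tariq₁'s student]₂.
*Tariq₁* and the pronoun do not c-command one another → neither Principle B nor Principle C is at stake; coindexation permitted.
*[Tariq₁'s student]₂* c-commands the pronoun within its binding domain → coindexation would violate Principle B.
*Anton₃*: the pronoun c-commands this R-expression → coindexation would violate Principle C on *Anton₃*.
*[Anton₃'s accuser]₄*: the pronoun c-commands this R-expression → coindexation would violate Principle C on *[Anton₃'s accuser]₄*.
*Mateo₅*: the pronoun c-commands this R-expression → coindexation would violate Principle C on *Mateo₅*.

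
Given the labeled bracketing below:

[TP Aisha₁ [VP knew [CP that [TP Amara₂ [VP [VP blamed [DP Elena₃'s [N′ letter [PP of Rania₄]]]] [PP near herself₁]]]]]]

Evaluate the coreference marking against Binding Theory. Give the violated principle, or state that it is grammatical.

Principle A

The two coindexed NPs are *Aisha₁* and *herself₁*.
*herself₁* is an anaphor. Principle A requires it to be bound within its binding domain — the embedded TP, whose subject is Amara₂.
Within that domain it is c-commanded by *Amara₂*, which does not share its index.
*Aisha₁* does c-command the anaphor, but from outside its binding domain.
The anaphor is unbound in its domain → Principle A violation.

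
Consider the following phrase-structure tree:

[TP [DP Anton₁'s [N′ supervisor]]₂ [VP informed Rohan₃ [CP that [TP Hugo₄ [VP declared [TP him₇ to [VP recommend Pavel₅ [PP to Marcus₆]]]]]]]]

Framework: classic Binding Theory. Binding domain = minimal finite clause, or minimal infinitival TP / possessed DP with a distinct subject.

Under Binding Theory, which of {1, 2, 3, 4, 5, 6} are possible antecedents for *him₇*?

{1, 2, 3}

*him* is a pronoun, so Principle B applies: it must be free in its binding domain.
Binding domain of *him₇*: the embedded TP, whose subject is Hugo₄.
*Anton₁* and the pronoun do not c-command one another → neither Principle B nor Principle C is at stake; coindexation permitted.
*[Anton₁'s supervisor]₂* c-commands the pronoun but from outside its binding domain, and is not c-commanded by it → coindexation permitted.
*Rohan₃* c-commands the pronoun but from outside its binding domain, and is not c-commanded by it → coindexation permitted.
*Hugo₄* c-commands the pronoun within its binding domain → coindexation would violate Principle B.
*Pavel₅*: the pronoun c-commands this R-expression → coindexation would violate Principle C on *Pavel₅*.
*Marcus₆*: the pronoun c-commands this R-expression → coindexation would violate Principle C on *Marcus₆*.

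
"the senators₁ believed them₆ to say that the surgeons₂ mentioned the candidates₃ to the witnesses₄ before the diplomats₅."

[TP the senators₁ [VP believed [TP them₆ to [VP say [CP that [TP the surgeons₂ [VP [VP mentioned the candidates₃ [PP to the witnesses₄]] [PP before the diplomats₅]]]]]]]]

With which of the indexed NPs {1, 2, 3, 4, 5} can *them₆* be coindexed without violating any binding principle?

*them* is a pronoun, so Principle B applies: it must be free in its binding domain.
Binding domain of *them₆*: the matrix TP, whose subject is the senators₁.
*the senators₁* c-commands the pronoun within its binding domain → coindexation would violate Principle B.
*the surgeons₂*: the pronoun c-commands this R-expression → coindexation would violate Principle C on *the surgeons₂*.
*the candidates₃*: the pronoun c-commands this R-expression → coindexation would violate Principle C on *the candidates₃*.
*the witnesses₄*: the pronoun c-commands this R-expression → coindexation would violate Principle C on *the witnesses₄*.
*the diplomats₅*: the pronoun c-commands this R-expression → coindexation would violate Principle C on *the diplomats₅*.

none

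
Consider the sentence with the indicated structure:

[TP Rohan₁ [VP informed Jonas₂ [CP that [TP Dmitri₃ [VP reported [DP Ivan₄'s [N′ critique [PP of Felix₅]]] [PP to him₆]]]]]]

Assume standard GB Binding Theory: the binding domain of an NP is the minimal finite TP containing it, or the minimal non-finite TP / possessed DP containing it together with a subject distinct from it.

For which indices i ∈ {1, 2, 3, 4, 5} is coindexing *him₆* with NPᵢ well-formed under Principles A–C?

{1, 2, 4, 5}

*him* is a pronoun, so Principle B applies: it must be free in its binding domain.
Binding domain of *him₆*: the embedded TP, whose subject is Dmitri₃.
*Rohan₁* c-commands the pronoun but from outside its binding domain, and is not c-commanded by it → coindexation permitted.
*Jonas₂* c-commands the pronoun but from outside its binding domain, and is not c-commanded by it → coindexation permitted.
*Dmitri₃* c-commands the pronoun within its binding domain → coindexation would violate Principle B.
*Ivan₄* and the pronoun do not c-command one another → neither Principle B nor Principle C is at stake; coindexation permitted.
*Felix₅* and the pronoun do not c-command one another → neither Principle B nor Principle C is at stake; coindexation permitted.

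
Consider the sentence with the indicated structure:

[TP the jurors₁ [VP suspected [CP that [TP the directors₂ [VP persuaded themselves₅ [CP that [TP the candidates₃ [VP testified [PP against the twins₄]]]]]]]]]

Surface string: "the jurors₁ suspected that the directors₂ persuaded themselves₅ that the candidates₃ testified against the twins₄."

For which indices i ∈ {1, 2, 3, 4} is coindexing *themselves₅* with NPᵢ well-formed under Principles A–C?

*themselves* is an anaphor, so Principle A applies: it must be bound in its binding domain.
Binding domain of *themselves₅*: the embedded TP, whose subject is the directors₂.
*the jurors₁* c-commands the anaphor but is outside its binding domain → cannot satisfy Principle A.
*the directors₂* c-commands the anaphor within its binding domain → licit binder.
*the candidates₃* does not c-command the anaphor → cannot bind it.
*the twins₄* does not c-command the anaphor → cannot bind it.

{2}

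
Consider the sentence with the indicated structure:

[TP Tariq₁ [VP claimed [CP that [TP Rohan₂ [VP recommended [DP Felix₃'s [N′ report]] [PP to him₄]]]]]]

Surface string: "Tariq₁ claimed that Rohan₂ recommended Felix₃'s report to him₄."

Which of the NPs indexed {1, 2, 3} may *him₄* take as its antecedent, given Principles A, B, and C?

*him* is a pronoun, so Principle B applies: it must be free in its binding domain.
Binding domain of *him₄*: the embedded TP, whose subject is Rohan₂.
*Tariq₁* c-commands the pronoun but from outside its binding domain, and is not c-commanded by it → coindexation permitted.
*Rohan₂* c-commands the pronoun within its binding domain → coindexation would violate Principle B.
*Felix₃* and the pronoun do not c-command one another → neither Principle B nor Principle C is at stake; coindexation permitted.

{1, 3}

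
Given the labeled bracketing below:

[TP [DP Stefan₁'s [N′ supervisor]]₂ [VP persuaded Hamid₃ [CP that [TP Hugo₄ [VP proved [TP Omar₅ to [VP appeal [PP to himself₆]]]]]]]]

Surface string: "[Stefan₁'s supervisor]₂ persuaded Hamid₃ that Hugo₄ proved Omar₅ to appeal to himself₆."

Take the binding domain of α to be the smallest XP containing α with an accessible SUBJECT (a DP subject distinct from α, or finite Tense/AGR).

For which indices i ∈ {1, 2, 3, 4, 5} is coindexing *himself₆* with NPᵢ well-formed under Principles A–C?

{5}

*himself* is an anaphor, so Principle A applies: it must be bound in its binding domain.
Binding domain of *himself₆*: the embedded TP, whose subject is Omar₅.
*Stefan₁* does not c-command the anaphor → cannot bind it.
*[Stefan₁'s supervisor]₂* c-commands the anaphor but is outside its binding domain → cannot satisfy Principle A.
*Hamid₃* c-commands the anaphor but is outside its binding domain → cannot satisfy Principle A.
*Hugo₄* c-commands the anaphor but is outside its binding domain → cannot satisfy Principle A.
*Omar₅* c-commands the anaphor within its binding domain → licit binder.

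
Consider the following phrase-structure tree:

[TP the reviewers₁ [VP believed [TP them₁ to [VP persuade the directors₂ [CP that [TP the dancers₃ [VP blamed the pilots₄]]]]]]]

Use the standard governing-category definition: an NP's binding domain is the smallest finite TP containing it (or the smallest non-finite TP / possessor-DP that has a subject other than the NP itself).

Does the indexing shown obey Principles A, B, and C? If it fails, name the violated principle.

The two coindexed NPs are *the reviewers₁* and *them₁*.
*them₁* is a pronoun. Its binding domain is the matrix TP, whose subject is the reviewers₁.
*the reviewers₁* c-commands it within that domain and carries the same index.
The pronoun is locally bound → Principle B violation.

Principle B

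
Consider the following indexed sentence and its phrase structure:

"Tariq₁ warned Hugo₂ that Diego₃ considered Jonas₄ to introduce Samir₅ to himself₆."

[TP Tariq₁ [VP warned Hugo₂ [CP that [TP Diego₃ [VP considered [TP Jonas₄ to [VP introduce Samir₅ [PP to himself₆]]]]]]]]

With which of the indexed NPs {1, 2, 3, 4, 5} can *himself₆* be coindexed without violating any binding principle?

{4, 5}

*himself* is an anaphor, so Principle A applies: it must be bound in its binding domain.
Binding domain of *himself₆*: the embedded TP, whose subject is Jonas₄.
*Tariq₁* c-commands the anaphor but is outside its binding domain → cannot satisfy Principle A.
*Hugo₂* c-commands the anaphor but is outside its binding domain → cannot satisfy Principle A.
*Diego₃* c-commands the anaphor but is outside its binding domain → cannot satisfy Principle A.
*Jonas₄* c-commands the anaphor within its binding domain → licit binder.
*Samir₅* c-commands the anaphor within its binding domain → licit binder.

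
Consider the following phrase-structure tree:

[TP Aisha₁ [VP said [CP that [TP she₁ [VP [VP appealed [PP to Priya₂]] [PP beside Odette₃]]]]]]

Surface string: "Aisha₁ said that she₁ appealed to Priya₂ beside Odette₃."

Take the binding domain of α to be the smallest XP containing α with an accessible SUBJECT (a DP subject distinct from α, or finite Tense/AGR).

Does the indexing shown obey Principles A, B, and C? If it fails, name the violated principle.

The two coindexed NPs are *Aisha₁* and *she₁*.
*she₁* is a pronoun; nothing c-commands it within its binding domain (the embedded TP.), so Principle B holds trivially.
*Aisha₁* is an R-expression; *she₁* does not c-command it, and no other NP shares its index, so Principle C is satisfied.
All principles are respected.

grammatical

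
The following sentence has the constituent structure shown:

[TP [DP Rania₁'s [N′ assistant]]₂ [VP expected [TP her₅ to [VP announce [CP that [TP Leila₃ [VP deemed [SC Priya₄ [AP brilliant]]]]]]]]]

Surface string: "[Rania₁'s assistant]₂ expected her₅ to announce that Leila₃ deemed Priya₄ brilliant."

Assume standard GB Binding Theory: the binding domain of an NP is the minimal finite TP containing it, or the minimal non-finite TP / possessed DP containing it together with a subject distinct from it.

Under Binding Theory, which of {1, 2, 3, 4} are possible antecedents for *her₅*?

*her* is a pronoun, so Principle B applies: it must be free in its binding domain.
Binding domain of *her₅*: the matrix TP, whose subject is [Rania₁'s assistant]₂.
*Rania₁* and the pronoun do not c-command one another → neither Principle B nor Principle C is at stake; coindexation permitted.
*[Rania₁'s assistant]₂* c-commands the pronoun within its binding domain → coindexation would violate Principle B.
*Leila₃*: the pronoun c-commands this R-expression → coindexation would violate Principle C on *Leila₃*.
*Priya₄*: the pronoun c-commands this R-expression → coindexation would violate Principle C on *Priya₄*.

{1}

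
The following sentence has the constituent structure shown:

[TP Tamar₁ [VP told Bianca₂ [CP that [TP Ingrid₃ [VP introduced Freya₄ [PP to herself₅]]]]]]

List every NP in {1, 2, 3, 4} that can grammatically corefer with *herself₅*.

*herself* is an anaphor, so Principle A applies: it must be bound in its binding domain.
Binding domain of *herself₅*: the embedded TP, whose subject is Ingrid₃.
*Tamar₁* c-commands the anaphor but is outside its binding domain → cannot satisfy Principle A.
*Bianca₂* c-commands the anaphor but is outside its binding domain → cannot satisfy Principle A.
*Ingrid₃* c-commands the anaphor within its binding domain → licit binder.
*Freya₄* c-commands the anaphor within its binding domain → licit binder.

{3, 4}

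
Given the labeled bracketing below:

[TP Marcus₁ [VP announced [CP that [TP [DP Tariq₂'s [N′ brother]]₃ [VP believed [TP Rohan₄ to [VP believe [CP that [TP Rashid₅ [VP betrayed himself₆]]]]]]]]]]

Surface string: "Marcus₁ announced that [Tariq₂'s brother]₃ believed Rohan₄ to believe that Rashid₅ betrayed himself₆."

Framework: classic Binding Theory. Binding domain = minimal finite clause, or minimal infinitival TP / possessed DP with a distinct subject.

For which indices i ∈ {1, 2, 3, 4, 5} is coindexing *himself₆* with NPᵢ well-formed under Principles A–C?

*himself* is an anaphor, so Principle A applies: it must be bound in its binding domain.
Binding domain of *himself₆*: the embedded TP, whose subject is Rashid₅.
*Marcus₁* c-commands the anaphor but is outside its binding domain → cannot satisfy Principle A.
*Tariq₂* does not c-command the anaphor → cannot bind it.
*[Tariq₂'s brother]₃* c-commands the anaphor but is outside its binding domain → cannot satisfy Principle A.
*Rohan₄* c-commands the anaphor but is outside its binding domain → cannot satisfy Principle A.
*Rashid₅* c-commands the anaphor within its binding domain → licit binder.

{5}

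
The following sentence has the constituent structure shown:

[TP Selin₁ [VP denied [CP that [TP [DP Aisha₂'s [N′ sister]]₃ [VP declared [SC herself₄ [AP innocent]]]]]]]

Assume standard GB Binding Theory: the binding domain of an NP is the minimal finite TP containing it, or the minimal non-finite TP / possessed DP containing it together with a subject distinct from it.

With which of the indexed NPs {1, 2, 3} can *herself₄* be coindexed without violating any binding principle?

{3}

*herself* is an anaphor, so Principle A applies: it must be bound in its binding domain.
Binding domain of *herself₄*: the embedded TP, whose subject is [Aisha₂'s sister]₃.
*Selin₁* c-commands the anaphor but is outside its binding domain → cannot satisfy Principle A.
*Aisha₂* does not c-command the anaphor → cannot bind it.
*[Aisha₂'s sister]₃* c-commands the anaphor within its binding domain → licit binder.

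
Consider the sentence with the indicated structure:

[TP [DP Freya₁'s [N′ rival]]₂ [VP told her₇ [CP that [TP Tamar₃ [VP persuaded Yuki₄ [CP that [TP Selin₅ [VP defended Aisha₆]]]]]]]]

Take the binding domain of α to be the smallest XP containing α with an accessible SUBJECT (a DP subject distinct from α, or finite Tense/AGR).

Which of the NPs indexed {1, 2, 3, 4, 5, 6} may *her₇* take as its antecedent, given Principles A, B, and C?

*her* is a pronoun, so Principle B applies: it must be free in its binding domain.
Binding domain of *her₇*: the matrix TP, whose subject is [Freya₁'s rival]₂.
*Freya₁* and the pronoun do not c-command one another → neither Principle B nor Principle C is at stake; coindexation permitted.
*[Freya₁'s rival]₂* c-commands the pronoun within its binding domain → coindexation would violate Principle B.
*Tamar₃*: the pronoun c-commands this R-expression → coindexation would violate Principle C on *Tamar₃*.
*Yuki₄*: the pronoun c-commands this R-expression → coindexation would violate Principle C on *Yuki₄*.
*Selin₅*: the pronoun c-commands this R-expression → coindexation would violate Principle C on *Selin₅*.
*Aisha₆*: the pronoun c-commands this R-expression → coindexation would violate Principle C on *Aisha₆*.

{1}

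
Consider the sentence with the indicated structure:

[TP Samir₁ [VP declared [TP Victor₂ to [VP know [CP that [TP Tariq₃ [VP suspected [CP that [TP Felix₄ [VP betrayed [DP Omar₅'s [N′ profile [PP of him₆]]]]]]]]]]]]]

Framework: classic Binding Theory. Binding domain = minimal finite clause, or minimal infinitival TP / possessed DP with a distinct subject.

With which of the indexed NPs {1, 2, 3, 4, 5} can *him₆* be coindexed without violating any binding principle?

*him* is a pronoun, so Principle B applies: it must be free in its binding domain.
Binding domain of *him₆*: the possessed DP, whose subject is Omar₅.
*Samir₁* c-commands the pronoun but from outside its binding domain, and is not c-commanded by it → coindexation permitted.
*Victor₂* c-commands the pronoun but from outside its binding domain, and is not c-commanded by it → coindexation permitted.
*Tariq₃* c-commands the pronoun but from outside its binding domain, and is not c-commanded by it → coindexation permitted.
*Felix₄* c-commands the pronoun but from outside its binding domain, and is not c-commanded by it → coindexation permitted.
*Omar₅* c-commands the pronoun within its binding domain → coindexation would violate Principle B.

{1, 2, 3, 4}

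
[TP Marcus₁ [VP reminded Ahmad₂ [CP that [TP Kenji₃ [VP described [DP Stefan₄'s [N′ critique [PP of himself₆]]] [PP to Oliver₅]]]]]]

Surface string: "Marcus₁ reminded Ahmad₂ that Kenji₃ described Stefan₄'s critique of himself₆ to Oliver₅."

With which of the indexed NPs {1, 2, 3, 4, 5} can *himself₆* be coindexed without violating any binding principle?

*himself* is an anaphor, so Principle A applies: it must be bound in its binding domain.
Binding domain of *himself₆*: the possessed DP, whose subject is Stefan₄.
*Marcus₁* c-commands the anaphor but is outside its binding domain → cannot satisfy Principle A.
*Ahmad₂* c-commands the anaphor but is outside its binding domain → cannot satisfy Principle A.
*Kenji₃* c-commands the anaphor but is outside its binding domain → cannot satisfy Principle A.
*Stefan₄* c-commands the anaphor within its binding domain → licit binder.
*Oliver₅* does not c-command the anaphor → cannot bind it.

{4}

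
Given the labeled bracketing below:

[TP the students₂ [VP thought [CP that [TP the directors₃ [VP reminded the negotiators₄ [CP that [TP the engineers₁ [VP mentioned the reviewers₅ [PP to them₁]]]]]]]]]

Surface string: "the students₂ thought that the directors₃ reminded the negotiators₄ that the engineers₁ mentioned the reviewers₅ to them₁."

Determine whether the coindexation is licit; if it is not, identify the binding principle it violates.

The two coindexed NPs are *the engineers₁* and *them₁*.
*them₁* is a pronoun. Its binding domain is the embedded TP, whose subject is the engineers₁.
*the engineers₁* c-commands it within that domain and carries the same index.
The pronoun is locally bound → Principle B violation.

Principle B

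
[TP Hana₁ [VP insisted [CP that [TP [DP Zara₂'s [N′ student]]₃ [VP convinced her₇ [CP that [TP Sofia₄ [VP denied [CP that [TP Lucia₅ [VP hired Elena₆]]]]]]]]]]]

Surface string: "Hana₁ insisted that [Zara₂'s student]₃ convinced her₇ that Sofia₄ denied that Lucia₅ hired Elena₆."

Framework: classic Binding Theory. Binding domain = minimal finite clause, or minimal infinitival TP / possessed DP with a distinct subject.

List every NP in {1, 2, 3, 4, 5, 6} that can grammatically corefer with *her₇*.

{1, 2}

*her* is a pronoun, so Principle B applies: it must be free in its binding domain.
Binding domain of *her₇*: the embedded TP, whose subject is [Zara₂'s student]₃.
*Hana₁* c-commands the pronoun but from outside its binding domain, and is not c-commanded by it → coindexation permitted.
*Zara₂* and the pronoun do not c-command one another → neither Principle B nor Principle C is at stake; coindexation permitted.
*[Zara₂'s student]₃* c-commands the pronoun within its binding domain → coindexation would violate Principle B.
*Sofia₄*: the pronoun c-commands this R-expression → coindexation would violate Principle C on *Sofia₄*.
*Lucia₅*: the pronoun c-commands this R-expression → coindexation would violate Principle C on *Lucia₅*.
*Elena₆*: the pronoun c-commands this R-expression → coindexation would violate Principle C on *Elena₆*.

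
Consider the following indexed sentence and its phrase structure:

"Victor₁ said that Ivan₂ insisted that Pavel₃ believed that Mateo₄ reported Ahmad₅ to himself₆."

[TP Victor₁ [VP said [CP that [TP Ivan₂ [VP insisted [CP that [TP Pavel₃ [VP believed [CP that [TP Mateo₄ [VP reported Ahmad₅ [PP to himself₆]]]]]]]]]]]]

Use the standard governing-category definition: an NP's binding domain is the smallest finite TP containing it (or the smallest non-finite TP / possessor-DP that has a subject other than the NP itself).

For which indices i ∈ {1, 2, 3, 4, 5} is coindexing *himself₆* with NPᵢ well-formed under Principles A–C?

*himself* is an anaphor, so Principle A applies: it must be bound in its binding domain.
Binding domain of *himself₆*: the embedded TP, whose subject is Mateo₄.
*Victor₁* c-commands the anaphor but is outside its binding domain → cannot satisfy Principle A.
*Ivan₂* c-commands the anaphor but is outside its binding domain → cannot satisfy Principle A.
*Pavel₃* c-commands the anaphor but is outside its binding domain → cannot satisfy Principle A.
*Mateo₄* c-commands the anaphor within its binding domain → licit binder.
*Ahmad₅* c-commands the anaphor within its binding domain → licit binder.

{4, 5}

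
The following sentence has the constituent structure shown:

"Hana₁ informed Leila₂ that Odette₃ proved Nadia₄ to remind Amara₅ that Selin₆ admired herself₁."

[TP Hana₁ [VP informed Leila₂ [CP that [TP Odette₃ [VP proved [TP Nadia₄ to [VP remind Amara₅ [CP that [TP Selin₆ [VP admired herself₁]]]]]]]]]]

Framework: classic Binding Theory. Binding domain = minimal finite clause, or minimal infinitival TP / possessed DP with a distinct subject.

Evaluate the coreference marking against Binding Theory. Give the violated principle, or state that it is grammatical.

Principle A

The two coindexed NPs are *Hana₁* and *herself₁*.
*herself₁* is an anaphor. Principle A requires it to be bound within its binding domain — the embedded TP, whose subject is Selin₆.
Within that domain it is c-commanded by *Selin₆*, which does not share its index.
*Hana₁* does c-command the anaphor, but from outside its binding domain.
The anaphor is unbound in its domain → Principle A violation.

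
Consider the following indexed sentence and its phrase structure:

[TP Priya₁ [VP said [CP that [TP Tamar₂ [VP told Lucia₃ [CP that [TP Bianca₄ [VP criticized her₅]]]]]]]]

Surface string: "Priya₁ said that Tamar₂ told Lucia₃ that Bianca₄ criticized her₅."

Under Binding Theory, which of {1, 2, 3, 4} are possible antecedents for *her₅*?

*her* is a pronoun, so Principle B applies: it must be free in its binding domain.
Binding domain of *her₅*: the embedded TP, whose subject is Bianca₄.
*Priya₁* c-commands the pronoun but from outside its binding domain, and is not c-commanded by it → coindexation permitted.
*Tamar₂* c-commands the pronoun but from outside its binding domain, and is not c-commanded by it → coindexation permitted.
*Lucia₃* c-commands the pronoun but from outside its binding domain, and is not c-commanded by it → coindexation permitted.
*Bianca₄* c-commands the pronoun within its binding domain → coindexation would violate Principle B.

{1, 2, 3}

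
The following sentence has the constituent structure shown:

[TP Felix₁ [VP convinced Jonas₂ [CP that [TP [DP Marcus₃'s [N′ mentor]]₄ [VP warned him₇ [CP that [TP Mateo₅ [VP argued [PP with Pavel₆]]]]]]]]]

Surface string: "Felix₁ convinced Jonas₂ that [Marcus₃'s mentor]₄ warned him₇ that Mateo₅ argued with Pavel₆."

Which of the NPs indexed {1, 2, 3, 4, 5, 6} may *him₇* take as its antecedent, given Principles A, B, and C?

*him* is a pronoun, so Principle B applies: it must be free in its binding domain.
Binding domain of *him₇*: the embedded TP, whose subject is [Marcus₃'s mentor]₄.
*Felix₁* c-commands the pronoun but from outside its binding domain, and is not c-commanded by it → coindexation permitted.
*Jonas₂* c-commands the pronoun but from outside its binding domain, and is not c-commanded by it → coindexation permitted.
*Marcus₃* and the pronoun do not c-command one another → neither Principle B nor Principle C is at stake; coindexation permitted.
*[Marcus₃'s mentor]₄* c-commands the pronoun within its binding domain → coindexation would violate Principle B.
*Mateo₅*: the pronoun c-commands this R-expression → coindexation would violate Principle C on *Mateo₅*.
*Pavel₆*: the pronoun c-commands this R-expression → coindexation would violate Principle C on *Pavel₆*.

{1, 2, 3}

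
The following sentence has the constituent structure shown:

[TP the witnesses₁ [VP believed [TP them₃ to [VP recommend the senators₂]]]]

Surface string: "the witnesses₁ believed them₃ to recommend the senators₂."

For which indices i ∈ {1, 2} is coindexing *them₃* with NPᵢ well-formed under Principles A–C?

none

*them* is a pronoun, so Principle B applies: it must be free in its binding domain.
Binding domain of *them₃*: the matrix TP, whose subject is the witnesses₁.
*the witnesses₁* c-commands the pronoun within its binding domain → coindexation would violate Principle B.
*the senators₂*: the pronoun c-commands this R-expression → coindexation would violate Principle C on *the senators₂*.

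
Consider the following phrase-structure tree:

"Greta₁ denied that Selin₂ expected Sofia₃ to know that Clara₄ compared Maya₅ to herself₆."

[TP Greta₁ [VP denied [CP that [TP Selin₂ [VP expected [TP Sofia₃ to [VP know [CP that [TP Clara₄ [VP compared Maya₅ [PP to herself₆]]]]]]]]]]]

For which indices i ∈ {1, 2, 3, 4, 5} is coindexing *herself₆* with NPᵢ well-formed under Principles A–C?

{4, 5}

*herself* is an anaphor, so Principle A applies: it must be bound in its binding domain.
Binding domain of *herself₆*: the embedded TP, whose subject is Clara₄.
*Greta₁* c-commands the anaphor but is outside its binding domain → cannot satisfy Principle A.
*Selin₂* c-commands the anaphor but is outside its binding domain → cannot satisfy Principle A.
*Sofia₃* c-commands the anaphor but is outside its binding domain → cannot satisfy Principle A.
*Clara₄* c-commands the anaphor within its binding domain → licit binder.
*Maya₅* c-commands the anaphor within its binding domain → licit binder.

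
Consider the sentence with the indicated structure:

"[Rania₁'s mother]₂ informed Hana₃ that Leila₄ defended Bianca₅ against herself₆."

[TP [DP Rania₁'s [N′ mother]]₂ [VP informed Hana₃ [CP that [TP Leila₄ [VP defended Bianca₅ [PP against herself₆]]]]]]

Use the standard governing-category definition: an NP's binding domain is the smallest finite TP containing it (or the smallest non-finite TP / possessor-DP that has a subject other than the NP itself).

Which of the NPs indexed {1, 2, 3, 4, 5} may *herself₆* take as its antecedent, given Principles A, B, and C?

{4, 5}

*herself* is an anaphor, so Principle A applies: it must be bound in its binding domain.
Binding domain of *herself₆*: the embedded TP, whose subject is Leila₄.
*Rania₁* does not c-command the anaphor → cannot bind it.
*[Rania₁'s mother]₂* c-commands the anaphor but is outside its binding domain → cannot satisfy Principle A.
*Hana₃* c-commands the anaphor but is outside its binding domain → cannot satisfy Principle A.
*Leila₄* c-commands the anaphor within its binding domain → licit binder.
*Bianca₅* c-commands the anaphor within its binding domain → licit binder.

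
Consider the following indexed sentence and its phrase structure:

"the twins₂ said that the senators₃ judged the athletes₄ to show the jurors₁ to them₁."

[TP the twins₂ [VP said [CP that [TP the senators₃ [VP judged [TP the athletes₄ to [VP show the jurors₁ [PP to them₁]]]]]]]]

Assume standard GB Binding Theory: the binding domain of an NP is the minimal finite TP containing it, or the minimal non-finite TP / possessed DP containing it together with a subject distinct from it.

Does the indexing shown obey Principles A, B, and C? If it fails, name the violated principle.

The two coindexed NPs are *the jurors₁* and *them₁*.
*them₁* is a pronoun. Its binding domain is the embedded TP, whose subject is the athletes₄.
*the jurors₁* c-commands it within that domain and carries the same index.
The pronoun is locally bound → Principle B violation.

Principle B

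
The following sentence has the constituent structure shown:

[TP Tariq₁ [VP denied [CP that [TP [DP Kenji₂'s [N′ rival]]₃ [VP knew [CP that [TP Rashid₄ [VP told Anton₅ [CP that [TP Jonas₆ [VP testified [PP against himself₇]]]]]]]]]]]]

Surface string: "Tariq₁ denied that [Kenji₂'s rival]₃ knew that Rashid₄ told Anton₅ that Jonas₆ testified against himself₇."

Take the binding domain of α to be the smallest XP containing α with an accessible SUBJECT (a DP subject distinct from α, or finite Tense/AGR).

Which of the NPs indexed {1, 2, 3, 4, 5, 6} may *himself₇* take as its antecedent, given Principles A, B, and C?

{6}

*himself* is an anaphor, so Principle A applies: it must be bound in its binding domain.
Binding domain of *himself₇*: the embedded TP, whose subject is Jonas₆.
*Tariq₁* c-commands the anaphor but is outside its binding domain → cannot satisfy Principle A.
*Kenji₂* does not c-command the anaphor → cannot bind it.
*[Kenji₂'s rival]₃* c-commands the anaphor but is outside its binding domain → cannot satisfy Principle A.
*Rashid₄* c-commands the anaphor but is outside its binding domain → cannot satisfy Principle A.
*Anton₅* c-commands the anaphor but is outside its binding domain → cannot satisfy Principle A.
*Jonas₆* c-commands the anaphor within its binding domain → licit binder.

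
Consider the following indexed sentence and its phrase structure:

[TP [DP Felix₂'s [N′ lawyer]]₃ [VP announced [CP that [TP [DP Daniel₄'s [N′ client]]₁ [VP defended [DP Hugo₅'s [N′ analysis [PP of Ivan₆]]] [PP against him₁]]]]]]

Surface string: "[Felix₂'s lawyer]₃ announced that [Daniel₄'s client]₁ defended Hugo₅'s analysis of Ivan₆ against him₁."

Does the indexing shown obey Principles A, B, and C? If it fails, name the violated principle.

The two coindexed NPs are *[Daniel₄'s client]₁* and *him₁*.
*him₁* is a pronoun. Its binding domain is the embedded TP, whose subject is [Daniel₄'s client]₁.
*[Daniel₄'s client]₁* c-commands it within that domain and carries the same index.
The pronoun is locally bound → Principle B violation.

Principle B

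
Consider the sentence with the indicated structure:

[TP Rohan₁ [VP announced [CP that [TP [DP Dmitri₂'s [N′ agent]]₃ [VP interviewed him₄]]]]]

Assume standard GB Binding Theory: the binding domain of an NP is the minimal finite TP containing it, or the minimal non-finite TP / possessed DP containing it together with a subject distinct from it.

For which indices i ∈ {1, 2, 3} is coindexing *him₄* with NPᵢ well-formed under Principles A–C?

*him* is a pronoun, so Principle B applies: it must be free in its binding domain.
Binding domain of *him₄*: the embedded TP, whose subject is [Dmitri₂'s agent]₃.
*Rohan₁* c-commands the pronoun but from outside its binding domain, and is not c-commanded by it → coindexation permitted.
*Dmitri₂* and the pronoun do not c-command one another → neither Principle B nor Principle C is at stake; coindexation permitted.
*[Dmitri₂'s agent]₃* c-commands the pronoun within its binding domain → coindexation would violate Principle B.

{1, 2}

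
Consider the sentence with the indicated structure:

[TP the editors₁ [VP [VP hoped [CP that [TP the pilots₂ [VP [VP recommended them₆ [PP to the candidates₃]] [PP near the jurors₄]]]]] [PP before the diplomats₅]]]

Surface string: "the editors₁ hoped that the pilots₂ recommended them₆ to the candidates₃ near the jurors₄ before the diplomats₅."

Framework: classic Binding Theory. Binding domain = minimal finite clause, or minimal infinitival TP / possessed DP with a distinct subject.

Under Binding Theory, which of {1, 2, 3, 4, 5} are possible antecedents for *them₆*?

*them* is a pronoun, so Principle B applies: it must be free in its binding domain.
Binding domain of *them₆*: the embedded TP, whose subject is the pilots₂.
*the editors₁* c-commands the pronoun but from outside its binding domain, and is not c-commanded by it → coindexation permitted.
*the pilots₂* c-commands the pronoun within its binding domain → coindexation would violate Principle B.
*the candidates₃*: the pronoun c-commands this R-expression → coindexation would violate Principle C on *the candidates₃*.
*the jurors₄* and the pronoun do not c-command one another → neither Principle B nor Principle C is at stake; coindexation permitted.
*the diplomats₅* and the pronoun do not c-command one another → neither Principle B nor Principle C is at stake; coindexation permitted.

{1, 4, 5}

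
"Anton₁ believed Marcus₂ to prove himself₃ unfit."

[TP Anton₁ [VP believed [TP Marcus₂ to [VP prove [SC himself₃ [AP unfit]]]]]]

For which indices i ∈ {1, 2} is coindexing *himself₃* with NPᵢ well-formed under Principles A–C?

*himself* is an anaphor, so Principle A applies: it must be bound in its binding domain.
Binding domain of *himself₃*: the embedded TP, whose subject is Marcus₂.
*Anton₁* c-commands the anaphor but is outside its binding domain → cannot satisfy Principle A.
*Marcus₂* c-commands the anaphor within its binding domain → licit binder.

{2}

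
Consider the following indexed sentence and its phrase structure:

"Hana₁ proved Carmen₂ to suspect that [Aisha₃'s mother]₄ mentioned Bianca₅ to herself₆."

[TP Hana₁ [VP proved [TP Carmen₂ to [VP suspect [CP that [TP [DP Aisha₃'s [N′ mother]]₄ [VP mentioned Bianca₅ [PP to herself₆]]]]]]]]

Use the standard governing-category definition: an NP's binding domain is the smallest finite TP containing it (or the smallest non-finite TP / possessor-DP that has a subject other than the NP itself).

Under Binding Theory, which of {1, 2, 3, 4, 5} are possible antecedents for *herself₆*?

{4, 5}

*herself* is an anaphor, so Principle A applies: it must be bound in its binding domain.
Binding domain of *herself₆*: the embedded TP, whose subject is [Aisha₃'s mother]₄.
*Hana₁* c-commands the anaphor but is outside its binding domain → cannot satisfy Principle A.
*Carmen₂* c-commands the anaphor but is outside its binding domain → cannot satisfy Principle A.
*Aisha₃* does not c-command the anaphor → cannot bind it.
*[Aisha₃'s mother]₄* c-commands the anaphor within its binding domain → licit binder.
*Bianca₅* c-commands the anaphor within its binding domain → licit binder.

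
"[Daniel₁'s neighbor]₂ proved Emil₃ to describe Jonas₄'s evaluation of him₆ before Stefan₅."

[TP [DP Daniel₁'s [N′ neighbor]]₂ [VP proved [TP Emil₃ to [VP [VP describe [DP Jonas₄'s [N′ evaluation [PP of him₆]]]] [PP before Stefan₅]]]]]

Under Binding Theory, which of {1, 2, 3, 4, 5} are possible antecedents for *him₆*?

{1, 2, 3, 5}

*him* is a pronoun, so Principle B applies: it must be free in its binding domain.
Binding domain of *him₆*: the possessed DP, whose subject is Jonas₄.
*Daniel₁* and the pronoun do not c-command one another → neither Principle B nor Principle C is at stake; coindexation permitted.
*[Daniel₁'s neighbor]₂* c-commands the pronoun but from outside its binding domain, and is not c-commanded by it → coindexation permitted.
*Emil₃* c-commands the pronoun but from outside its binding domain, and is not c-commanded by it → coindexation permitted.
*Jonas₄* c-commands the pronoun within its binding domain → coindexation would violate Principle B.
*Stefan₅* and the pronoun do not c-command one another → neither Principle B nor Principle C is at stake; coindexation permitted.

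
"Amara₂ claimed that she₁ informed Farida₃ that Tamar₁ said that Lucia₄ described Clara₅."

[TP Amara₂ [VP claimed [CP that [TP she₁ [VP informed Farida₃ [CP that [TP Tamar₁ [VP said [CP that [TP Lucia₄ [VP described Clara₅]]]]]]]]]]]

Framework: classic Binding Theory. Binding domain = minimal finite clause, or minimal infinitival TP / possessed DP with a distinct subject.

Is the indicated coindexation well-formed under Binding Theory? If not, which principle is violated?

The two coindexed NPs are *she₁* and *Tamar₁*.
*Tamar₁* is an R-expression. Principle C requires it to be free everywhere.
*she₁* c-commands it and carries the same index.
The R-expression is bound → Principle C violation.

Principle C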